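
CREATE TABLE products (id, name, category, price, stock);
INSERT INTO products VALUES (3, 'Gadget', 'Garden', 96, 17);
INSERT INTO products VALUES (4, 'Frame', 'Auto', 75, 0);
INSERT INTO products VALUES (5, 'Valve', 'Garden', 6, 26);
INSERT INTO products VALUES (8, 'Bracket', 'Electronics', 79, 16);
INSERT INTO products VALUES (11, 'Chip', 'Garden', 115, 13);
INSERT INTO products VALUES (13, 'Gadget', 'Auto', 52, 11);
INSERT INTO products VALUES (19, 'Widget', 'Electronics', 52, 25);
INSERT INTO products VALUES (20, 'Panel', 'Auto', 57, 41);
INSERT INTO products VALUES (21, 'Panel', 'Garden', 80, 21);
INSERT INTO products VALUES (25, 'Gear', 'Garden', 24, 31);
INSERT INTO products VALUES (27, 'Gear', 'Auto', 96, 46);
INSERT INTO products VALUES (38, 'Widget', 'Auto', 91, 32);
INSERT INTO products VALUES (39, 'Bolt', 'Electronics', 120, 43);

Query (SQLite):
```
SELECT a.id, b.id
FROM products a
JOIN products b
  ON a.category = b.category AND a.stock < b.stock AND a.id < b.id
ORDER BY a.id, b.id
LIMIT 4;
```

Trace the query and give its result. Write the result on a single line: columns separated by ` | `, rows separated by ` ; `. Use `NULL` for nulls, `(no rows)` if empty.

Pairs (a,b) with same category, a.stock < b.stock, a.id < b.id.
category groups: Auto:{4,13,20,27,38} Electronics:{8,19,39} Garden:{3,5,11,21,25}
Ordered by (a.id, b.id); first 4.

3 | 5 ; 3 | 21 ; 3 | 25 ; 4 | 13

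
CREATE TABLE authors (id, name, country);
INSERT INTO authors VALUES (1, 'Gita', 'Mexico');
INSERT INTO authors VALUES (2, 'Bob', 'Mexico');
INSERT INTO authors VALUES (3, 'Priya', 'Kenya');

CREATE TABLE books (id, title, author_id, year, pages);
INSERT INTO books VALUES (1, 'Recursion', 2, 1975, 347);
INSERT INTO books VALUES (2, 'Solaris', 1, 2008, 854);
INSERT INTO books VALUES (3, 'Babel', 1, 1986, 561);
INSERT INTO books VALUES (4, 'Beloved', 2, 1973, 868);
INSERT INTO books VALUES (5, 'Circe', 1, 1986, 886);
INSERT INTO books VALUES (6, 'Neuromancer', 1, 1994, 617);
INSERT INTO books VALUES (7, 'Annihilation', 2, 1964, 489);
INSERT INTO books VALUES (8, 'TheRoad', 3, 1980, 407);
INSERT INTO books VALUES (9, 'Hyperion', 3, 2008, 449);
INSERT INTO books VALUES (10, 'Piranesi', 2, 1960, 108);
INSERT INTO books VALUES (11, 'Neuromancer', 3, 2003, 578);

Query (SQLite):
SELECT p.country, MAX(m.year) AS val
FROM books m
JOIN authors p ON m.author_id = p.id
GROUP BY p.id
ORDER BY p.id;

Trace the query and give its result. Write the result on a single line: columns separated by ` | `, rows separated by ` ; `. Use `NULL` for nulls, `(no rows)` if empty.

Mexico | 2008 ; Mexico | 1975 ; Kenya | 2008

Join each books row to its authors via author_id.
Group joined rows by authors.id; compute MAX(m.year) per group.
  1: ids {2, 3, 5, 6} → MAX(m.year)=2008
  2: ids {1, 4, 7, 10} → MAX(m.year)=1975
  3: ids {8, 9, 11} → MAX(m.year)=2008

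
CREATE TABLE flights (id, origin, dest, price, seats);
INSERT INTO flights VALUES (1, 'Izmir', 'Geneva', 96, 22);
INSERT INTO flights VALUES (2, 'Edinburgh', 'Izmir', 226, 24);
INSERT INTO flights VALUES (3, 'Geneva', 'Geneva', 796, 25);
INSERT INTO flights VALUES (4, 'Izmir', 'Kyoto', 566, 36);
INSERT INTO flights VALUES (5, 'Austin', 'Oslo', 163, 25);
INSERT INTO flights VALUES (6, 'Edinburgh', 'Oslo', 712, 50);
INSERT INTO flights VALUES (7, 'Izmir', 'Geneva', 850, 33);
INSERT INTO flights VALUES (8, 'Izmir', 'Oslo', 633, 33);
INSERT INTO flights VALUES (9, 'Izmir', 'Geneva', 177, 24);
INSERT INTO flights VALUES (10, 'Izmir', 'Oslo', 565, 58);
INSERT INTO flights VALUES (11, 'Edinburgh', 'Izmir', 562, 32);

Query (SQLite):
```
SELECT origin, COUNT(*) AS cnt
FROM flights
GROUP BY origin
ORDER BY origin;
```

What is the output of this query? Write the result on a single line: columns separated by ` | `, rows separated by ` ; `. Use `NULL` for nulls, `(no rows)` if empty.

Austin | 1 ; Edinburgh | 3 ; Geneva | 1 ; Izmir | 6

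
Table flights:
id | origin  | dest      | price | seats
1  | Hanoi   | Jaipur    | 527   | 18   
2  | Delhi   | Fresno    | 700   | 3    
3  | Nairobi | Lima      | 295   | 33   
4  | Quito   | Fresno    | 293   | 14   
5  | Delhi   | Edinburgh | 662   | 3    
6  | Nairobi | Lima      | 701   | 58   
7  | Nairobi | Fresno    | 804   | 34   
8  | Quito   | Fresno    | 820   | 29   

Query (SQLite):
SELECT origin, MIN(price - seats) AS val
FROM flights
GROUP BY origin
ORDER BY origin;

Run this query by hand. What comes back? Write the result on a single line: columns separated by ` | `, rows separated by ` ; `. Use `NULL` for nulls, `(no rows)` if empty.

For each row compute price - seats.
Group by origin; take MIN of the expression per group.
  Delhi: ids {2, 5} → MIN(price - seats)=659
  Hanoi: ids {1} → MIN(price - seats)=509
  Nairobi: ids {3, 6, 7} → MIN(price - seats)=262
  Quito: ids {4, 8} → MIN(price - seats)=279

Delhi | 659 ; Hanoi | 509 ; Nairobi | 262 ; Quito | 279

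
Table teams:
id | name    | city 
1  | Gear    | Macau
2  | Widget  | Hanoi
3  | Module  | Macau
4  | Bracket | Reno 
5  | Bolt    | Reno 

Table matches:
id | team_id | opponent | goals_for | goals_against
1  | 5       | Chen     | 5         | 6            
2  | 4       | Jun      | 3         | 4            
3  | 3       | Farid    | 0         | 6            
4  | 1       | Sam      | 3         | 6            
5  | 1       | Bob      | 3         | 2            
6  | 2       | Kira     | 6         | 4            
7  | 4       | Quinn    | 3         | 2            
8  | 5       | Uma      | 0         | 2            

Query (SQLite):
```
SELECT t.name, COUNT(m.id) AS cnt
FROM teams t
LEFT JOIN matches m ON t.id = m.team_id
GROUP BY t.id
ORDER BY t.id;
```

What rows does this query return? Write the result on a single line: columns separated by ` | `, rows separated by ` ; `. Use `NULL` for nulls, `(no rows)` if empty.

LEFT JOIN keeps every teams row; unmatched ones get NULL for matches columns.
Group by teams.id and compute COUNT(m.id). COUNT(col) of an all-NULL group is 0.
  1: ids {4, 5} → COUNT(m.id)=2
  2: ids {6} → COUNT(m.id)=1
  3: ids {3} → COUNT(m.id)=1
  4: ids {2, 7} → COUNT(m.id)=2
  5: ids {1, 8} → COUNT(m.id)=2

Gear | 2 ; Widget | 1 ; Module | 1 ; Bracket | 2 ; Bolt | 2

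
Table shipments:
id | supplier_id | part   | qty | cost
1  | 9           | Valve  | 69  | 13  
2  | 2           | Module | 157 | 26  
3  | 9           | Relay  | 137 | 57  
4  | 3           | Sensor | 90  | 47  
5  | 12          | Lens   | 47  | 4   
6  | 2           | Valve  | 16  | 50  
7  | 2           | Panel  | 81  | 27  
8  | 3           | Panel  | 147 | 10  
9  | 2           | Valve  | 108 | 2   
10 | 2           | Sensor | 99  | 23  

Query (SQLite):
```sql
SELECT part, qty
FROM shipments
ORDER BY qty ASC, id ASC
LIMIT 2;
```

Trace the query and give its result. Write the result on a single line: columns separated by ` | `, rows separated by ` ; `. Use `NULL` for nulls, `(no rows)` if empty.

Valve | 16 ; Lens | 47

Sort by qty asc, tiebreak id asc: (16, id=6), (47, id=5), (69, id=1), (81, id=7), (90, id=4) …. Take first 2.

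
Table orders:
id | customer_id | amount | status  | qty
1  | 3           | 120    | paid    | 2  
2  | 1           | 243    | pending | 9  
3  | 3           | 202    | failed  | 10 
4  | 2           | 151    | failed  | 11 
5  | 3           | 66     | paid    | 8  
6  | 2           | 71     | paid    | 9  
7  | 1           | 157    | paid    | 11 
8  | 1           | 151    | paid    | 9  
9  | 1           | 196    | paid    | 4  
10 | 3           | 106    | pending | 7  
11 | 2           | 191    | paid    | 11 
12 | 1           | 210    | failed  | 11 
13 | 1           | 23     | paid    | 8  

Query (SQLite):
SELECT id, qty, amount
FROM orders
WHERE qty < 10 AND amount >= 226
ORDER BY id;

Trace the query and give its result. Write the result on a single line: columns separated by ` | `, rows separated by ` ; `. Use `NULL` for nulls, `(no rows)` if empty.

2 | 9 | 243

qty < 10: ids {1, 2, 5, 6, 8, 9, 10, 13}
amount >= 226: ids {2}
Combine with AND.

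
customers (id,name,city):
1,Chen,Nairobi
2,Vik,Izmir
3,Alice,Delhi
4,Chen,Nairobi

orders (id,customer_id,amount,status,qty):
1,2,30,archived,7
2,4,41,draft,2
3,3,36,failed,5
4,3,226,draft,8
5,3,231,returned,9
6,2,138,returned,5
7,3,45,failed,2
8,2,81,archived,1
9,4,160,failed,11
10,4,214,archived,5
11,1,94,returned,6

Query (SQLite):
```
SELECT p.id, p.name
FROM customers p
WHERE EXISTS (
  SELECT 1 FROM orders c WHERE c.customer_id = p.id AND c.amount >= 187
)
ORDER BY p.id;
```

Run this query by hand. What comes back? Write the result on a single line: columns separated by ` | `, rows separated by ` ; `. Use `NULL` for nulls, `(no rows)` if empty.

For each customers row, check whether any orders with matching customer_id has amount >= 187.
Keep rows where that is true.

3 | Alice ; 4 | Chen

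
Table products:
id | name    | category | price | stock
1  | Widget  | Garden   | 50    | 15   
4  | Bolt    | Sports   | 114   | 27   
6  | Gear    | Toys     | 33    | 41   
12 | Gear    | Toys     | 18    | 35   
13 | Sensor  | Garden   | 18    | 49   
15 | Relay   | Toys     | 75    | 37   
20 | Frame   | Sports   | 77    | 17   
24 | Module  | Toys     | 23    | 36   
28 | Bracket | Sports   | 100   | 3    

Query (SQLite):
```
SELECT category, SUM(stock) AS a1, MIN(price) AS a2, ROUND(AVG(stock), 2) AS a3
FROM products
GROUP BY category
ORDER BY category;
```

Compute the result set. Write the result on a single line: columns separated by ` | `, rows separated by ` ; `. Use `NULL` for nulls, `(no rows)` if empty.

Group products by category.
Per group compute: SUM(stock), MIN(price), ROUND(AVG(stock), 2).
  Garden: ids {1, 13} → SUM(stock)=64, MIN(price)=18, ROUND(AVG(stock), 2)=32
  Sports: ids {4, 20, 28} → SUM(stock)=47, MIN(price)=77, ROUND(AVG(stock), 2)=15.67
  Toys: ids {6, 12, 15, 24} → SUM(stock)=149, MIN(price)=18, ROUND(AVG(stock), 2)=37.25

Garden | 64 | 18 | 32 ; Sports | 47 | 77 | 15.67 ; Toys | 149 | 18 | 37.25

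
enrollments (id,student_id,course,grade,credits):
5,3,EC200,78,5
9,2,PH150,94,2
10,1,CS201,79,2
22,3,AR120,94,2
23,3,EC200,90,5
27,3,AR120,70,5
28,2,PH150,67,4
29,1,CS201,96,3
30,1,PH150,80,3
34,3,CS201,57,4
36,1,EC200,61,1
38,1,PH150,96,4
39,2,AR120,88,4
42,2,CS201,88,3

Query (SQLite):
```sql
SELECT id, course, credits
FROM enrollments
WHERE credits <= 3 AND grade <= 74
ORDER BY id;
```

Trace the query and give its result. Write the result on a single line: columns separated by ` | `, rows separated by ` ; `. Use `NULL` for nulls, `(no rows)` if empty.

credits <= 3: ids {9, 10, 22, 29, 30, 36, 42}
grade <= 74: ids {27, 28, 34, 36}
Combine with AND.

36 | EC200 | 1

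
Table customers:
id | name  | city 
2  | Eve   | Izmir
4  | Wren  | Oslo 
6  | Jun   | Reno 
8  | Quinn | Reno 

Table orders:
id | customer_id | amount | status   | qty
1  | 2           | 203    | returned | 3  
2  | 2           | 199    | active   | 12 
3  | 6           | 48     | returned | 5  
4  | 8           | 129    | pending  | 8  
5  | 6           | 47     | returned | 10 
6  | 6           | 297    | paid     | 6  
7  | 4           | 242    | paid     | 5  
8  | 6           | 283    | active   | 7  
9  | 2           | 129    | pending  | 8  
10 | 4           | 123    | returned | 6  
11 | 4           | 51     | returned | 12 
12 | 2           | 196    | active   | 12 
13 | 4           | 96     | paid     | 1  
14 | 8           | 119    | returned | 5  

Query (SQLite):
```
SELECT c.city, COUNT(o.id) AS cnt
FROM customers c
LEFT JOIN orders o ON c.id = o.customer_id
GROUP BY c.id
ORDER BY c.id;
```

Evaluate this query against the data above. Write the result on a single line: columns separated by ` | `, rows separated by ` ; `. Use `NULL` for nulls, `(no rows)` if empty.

LEFT JOIN keeps every customers row; unmatched ones get NULL for orders columns.
Group by customers.id and compute COUNT(o.id). COUNT(col) of an all-NULL group is 0.
  2: ids {1, 2, 9, 12} → COUNT(o.id)=4
  4: ids {7, 10, 11, 13} → COUNT(o.id)=4
  6: ids {3, 5, 6, 8} → COUNT(o.id)=4
  8: ids {4, 14} → COUNT(o.id)=2

Izmir | 4 ; Oslo | 4 ; Reno | 4 ; Reno | 2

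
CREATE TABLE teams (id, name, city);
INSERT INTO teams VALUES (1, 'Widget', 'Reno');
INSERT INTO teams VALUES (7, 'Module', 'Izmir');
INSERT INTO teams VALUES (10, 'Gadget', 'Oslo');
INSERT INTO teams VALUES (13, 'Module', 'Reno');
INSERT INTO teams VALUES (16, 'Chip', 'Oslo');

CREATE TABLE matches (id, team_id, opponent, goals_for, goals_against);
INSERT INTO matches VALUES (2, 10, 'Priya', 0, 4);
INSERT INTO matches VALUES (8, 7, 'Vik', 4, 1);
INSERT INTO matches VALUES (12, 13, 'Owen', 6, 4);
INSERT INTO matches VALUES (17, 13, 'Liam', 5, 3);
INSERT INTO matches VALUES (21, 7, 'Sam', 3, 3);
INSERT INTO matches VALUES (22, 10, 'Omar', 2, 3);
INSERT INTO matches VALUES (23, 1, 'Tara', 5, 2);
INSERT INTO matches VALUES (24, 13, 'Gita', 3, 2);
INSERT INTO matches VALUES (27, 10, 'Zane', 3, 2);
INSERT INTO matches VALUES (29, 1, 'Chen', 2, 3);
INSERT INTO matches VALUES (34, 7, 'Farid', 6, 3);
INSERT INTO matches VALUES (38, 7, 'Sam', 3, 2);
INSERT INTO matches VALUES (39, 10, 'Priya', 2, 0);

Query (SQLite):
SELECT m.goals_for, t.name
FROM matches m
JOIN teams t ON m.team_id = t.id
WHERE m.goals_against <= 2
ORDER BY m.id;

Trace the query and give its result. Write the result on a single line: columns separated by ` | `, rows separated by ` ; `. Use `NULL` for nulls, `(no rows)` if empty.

4 | Module ; 5 | Widget ; 3 | Module ; 3 | Gadget ; 3 | Module ; 2 | Gadget

Each matches row matches the teams row where team_id = teams.id.
Then keep rows with m.goals_against <= 2.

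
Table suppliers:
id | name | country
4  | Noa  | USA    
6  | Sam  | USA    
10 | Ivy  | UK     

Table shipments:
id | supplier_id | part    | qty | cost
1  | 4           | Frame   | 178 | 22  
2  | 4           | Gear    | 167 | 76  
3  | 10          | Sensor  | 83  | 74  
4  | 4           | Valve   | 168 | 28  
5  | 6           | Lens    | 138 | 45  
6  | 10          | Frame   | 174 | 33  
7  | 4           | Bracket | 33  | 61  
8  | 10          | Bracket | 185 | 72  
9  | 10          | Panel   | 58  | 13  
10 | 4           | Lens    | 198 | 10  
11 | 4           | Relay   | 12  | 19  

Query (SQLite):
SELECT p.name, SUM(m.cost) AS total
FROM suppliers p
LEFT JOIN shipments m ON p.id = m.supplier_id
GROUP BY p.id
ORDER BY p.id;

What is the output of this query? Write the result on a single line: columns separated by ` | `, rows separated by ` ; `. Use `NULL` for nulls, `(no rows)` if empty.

Noa | 216 ; Sam | 45 ; Ivy | 192

LEFT JOIN keeps every suppliers row; unmatched ones get NULL for shipments columns.
Group by suppliers.id and compute SUM(m.cost). SUM over an all-NULL group is NULL.
  4: ids {1, 2, 4, 7, 10, 11} → SUM(m.cost)=216
  6: ids {5} → SUM(m.cost)=45
  10: ids {3, 6, 8, 9} → SUM(m.cost)=192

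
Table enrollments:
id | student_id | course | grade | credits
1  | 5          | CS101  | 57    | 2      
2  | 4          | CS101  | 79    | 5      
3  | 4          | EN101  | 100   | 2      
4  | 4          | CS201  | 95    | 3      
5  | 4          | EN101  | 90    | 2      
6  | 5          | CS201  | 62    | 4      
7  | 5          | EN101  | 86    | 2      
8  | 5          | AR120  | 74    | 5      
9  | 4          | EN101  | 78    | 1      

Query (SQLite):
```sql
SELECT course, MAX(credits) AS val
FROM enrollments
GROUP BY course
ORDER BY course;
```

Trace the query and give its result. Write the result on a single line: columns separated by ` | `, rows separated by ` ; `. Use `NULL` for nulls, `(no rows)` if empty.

AR120 | 5 ; CS101 | 5 ; CS201 | 4 ; EN101 | 2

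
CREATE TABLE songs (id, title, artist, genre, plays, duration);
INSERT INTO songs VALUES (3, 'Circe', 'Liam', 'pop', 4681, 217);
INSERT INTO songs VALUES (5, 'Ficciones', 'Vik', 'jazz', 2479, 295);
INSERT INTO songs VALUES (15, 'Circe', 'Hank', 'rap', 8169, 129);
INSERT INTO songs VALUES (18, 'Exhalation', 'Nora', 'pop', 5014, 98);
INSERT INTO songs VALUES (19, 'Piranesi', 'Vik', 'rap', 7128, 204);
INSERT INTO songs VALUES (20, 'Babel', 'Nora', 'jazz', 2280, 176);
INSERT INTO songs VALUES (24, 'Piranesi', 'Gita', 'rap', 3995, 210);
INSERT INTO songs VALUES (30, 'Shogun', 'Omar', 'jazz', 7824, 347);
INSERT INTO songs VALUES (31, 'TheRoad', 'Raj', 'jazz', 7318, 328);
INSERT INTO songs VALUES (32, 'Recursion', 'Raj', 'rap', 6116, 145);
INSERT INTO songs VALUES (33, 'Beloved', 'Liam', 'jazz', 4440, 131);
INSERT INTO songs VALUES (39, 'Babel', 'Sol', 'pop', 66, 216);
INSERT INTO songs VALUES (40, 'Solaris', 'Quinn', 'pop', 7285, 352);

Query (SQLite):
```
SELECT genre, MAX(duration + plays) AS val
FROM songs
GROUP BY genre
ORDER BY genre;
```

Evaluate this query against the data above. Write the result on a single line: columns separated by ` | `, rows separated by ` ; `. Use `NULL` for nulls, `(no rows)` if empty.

For each row compute duration + plays.
Group by genre; take MAX of the expression per group.
  jazz: ids {5, 20, 30, 31, 33} → MAX(duration + plays)=8171
  pop: ids {3, 18, 39, 40} → MAX(duration + plays)=7637
  rap: ids {15, 19, 24, 32} → MAX(duration + plays)=8298

jazz | 8171 ; pop | 7637 ; rap | 8298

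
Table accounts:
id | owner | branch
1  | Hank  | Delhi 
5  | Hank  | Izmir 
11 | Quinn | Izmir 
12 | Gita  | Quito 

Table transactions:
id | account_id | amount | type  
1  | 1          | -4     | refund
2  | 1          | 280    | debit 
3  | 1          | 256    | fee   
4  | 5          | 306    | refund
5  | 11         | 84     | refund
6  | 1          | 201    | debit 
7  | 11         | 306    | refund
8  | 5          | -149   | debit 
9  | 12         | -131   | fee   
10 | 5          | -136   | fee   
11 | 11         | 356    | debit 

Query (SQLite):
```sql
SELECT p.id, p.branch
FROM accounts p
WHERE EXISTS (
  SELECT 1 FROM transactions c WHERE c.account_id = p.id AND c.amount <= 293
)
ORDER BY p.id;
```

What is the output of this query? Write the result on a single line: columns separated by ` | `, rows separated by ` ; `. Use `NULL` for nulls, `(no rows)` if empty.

For each accounts row, check whether any transactions with matching account_id has amount <= 293.
Keep rows where that is true.

1 | Delhi ; 5 | Izmir ; 11 | Izmir ; 12 | Quito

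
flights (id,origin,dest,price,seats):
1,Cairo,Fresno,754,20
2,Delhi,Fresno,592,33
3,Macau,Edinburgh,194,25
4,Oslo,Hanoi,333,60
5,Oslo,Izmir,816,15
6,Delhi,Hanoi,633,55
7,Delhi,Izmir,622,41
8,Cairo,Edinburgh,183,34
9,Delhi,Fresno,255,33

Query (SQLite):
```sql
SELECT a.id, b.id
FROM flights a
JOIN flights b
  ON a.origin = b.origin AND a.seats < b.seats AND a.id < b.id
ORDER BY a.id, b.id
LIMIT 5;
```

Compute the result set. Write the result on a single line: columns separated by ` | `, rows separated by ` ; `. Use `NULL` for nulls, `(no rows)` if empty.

1 | 8 ; 2 | 6 ; 2 | 7

Pairs (a,b) with same origin, a.seats < b.seats, a.id < b.id.
origin groups: Cairo:{1,8} Delhi:{2,6,7,9} Macau:{3} Oslo:{4,5}
Ordered by (a.id, b.id); first 5.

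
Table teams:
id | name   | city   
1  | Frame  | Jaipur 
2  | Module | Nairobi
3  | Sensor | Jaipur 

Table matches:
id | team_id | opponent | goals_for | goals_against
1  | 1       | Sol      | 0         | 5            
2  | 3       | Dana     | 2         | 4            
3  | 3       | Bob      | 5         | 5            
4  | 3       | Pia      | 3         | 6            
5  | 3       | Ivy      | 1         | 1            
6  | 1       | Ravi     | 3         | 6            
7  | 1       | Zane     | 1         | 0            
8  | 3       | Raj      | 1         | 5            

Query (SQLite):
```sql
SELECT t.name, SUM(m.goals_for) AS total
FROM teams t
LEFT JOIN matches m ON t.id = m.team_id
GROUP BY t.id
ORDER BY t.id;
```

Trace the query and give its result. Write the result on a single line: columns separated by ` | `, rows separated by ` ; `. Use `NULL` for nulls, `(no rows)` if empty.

LEFT JOIN keeps every teams row; unmatched ones get NULL for matches columns.
Group by teams.id and compute SUM(m.goals_for). SUM over an all-NULL group is NULL.
  1: ids {1, 6, 7} → SUM(m.goals_for)=4
  2: ids {—} → SUM(m.goals_for)=NULL
  3: ids {2, 3, 4, 5, 8} → SUM(m.goals_for)=12

Frame | 4 ; Module | NULL ; Sensor | 12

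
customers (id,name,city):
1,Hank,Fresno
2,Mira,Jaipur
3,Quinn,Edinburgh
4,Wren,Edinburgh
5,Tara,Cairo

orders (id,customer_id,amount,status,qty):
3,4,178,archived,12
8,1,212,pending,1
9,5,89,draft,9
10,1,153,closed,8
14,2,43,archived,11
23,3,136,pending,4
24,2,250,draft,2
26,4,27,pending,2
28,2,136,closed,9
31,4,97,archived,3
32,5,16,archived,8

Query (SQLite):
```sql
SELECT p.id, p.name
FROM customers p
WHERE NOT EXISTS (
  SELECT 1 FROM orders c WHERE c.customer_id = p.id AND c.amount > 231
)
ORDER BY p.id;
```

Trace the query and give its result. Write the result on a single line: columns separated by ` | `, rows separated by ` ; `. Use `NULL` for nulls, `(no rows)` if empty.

1 | Hank ; 3 | Quinn ; 4 | Wren ; 5 | Tara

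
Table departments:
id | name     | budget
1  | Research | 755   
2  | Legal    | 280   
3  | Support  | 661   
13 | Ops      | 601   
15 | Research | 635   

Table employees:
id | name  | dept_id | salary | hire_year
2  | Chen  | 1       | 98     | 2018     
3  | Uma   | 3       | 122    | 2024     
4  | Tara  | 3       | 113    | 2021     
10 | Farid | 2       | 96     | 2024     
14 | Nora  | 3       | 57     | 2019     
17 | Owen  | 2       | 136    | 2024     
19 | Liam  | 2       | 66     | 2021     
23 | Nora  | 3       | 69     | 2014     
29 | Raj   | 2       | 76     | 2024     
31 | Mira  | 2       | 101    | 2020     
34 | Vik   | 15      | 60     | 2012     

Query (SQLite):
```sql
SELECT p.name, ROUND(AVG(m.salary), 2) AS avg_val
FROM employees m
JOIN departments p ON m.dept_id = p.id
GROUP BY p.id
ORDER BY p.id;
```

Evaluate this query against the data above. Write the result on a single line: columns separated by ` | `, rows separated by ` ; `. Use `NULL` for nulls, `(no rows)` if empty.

Research | 98 ; Legal | 95 ; Support | 90.25 ; Research | 60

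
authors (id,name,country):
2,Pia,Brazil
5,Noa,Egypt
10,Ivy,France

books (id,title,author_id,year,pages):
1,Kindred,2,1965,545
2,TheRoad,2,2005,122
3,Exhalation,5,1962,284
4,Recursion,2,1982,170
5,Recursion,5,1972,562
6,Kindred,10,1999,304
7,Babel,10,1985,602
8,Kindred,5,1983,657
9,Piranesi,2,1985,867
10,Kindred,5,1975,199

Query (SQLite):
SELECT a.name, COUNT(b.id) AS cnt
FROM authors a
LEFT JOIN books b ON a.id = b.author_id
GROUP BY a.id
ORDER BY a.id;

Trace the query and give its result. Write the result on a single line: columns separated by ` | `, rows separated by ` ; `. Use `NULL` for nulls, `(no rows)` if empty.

Pia | 4 ; Noa | 4 ; Ivy | 2

LEFT JOIN keeps every authors row; unmatched ones get NULL for books columns.
Group by authors.id and compute COUNT(b.id). COUNT(col) of an all-NULL group is 0.
  2: ids {1, 2, 4, 9} → COUNT(b.id)=4
  5: ids {3, 5, 8, 10} → COUNT(b.id)=4
  10: ids {6, 7} → COUNT(b.id)=2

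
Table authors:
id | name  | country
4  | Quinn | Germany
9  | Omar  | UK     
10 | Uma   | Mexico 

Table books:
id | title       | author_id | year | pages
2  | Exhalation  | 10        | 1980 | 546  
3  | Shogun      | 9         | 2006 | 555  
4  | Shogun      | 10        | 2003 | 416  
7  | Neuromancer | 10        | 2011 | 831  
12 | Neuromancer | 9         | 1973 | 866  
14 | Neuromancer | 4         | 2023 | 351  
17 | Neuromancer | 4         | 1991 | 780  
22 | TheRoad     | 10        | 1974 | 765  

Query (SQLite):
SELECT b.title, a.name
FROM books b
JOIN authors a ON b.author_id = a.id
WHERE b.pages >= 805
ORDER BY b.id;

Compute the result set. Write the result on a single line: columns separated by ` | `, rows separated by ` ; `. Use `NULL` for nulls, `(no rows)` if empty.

Neuromancer | Uma ; Neuromancer | Omar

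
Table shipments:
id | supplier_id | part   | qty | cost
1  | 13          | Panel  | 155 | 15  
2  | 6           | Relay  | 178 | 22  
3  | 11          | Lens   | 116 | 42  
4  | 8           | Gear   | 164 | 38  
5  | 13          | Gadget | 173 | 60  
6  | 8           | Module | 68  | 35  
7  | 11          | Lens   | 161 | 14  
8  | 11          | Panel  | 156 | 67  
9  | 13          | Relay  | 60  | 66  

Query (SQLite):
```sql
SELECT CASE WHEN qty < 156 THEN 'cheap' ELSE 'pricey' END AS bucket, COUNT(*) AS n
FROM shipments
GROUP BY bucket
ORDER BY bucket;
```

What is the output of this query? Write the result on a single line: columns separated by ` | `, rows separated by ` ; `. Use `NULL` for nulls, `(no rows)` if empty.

Bucket rows by qty < 156 → 'cheap' else 'pricey'; count each bucket.

cheap | 4 ; pricey | 5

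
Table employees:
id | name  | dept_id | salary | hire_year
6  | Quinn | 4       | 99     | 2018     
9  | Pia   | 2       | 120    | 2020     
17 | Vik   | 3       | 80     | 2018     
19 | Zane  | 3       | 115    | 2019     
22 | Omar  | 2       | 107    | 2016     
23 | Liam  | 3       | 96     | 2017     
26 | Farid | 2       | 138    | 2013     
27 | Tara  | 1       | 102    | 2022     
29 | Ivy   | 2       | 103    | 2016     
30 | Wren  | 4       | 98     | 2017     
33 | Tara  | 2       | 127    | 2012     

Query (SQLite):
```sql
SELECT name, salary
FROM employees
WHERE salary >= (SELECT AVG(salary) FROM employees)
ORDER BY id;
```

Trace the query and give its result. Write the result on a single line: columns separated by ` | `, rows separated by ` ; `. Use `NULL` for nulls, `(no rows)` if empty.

Scalar subquery: AVG(salary) over all employees rows = 107.727273 (≈; comparison uses full precision).
Keep rows where salary >= that value.

Pia | 120 ; Zane | 115 ; Farid | 138 ; Tara | 127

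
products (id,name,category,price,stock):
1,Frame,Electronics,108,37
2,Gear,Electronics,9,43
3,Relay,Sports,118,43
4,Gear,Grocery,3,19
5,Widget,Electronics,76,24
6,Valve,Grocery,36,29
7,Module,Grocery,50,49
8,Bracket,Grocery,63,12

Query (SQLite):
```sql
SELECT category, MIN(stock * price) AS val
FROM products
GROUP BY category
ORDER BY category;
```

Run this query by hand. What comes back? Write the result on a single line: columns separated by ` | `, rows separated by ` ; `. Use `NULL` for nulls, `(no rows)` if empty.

Electronics | 387 ; Grocery | 57 ; Sports | 5074

For each row compute stock * price.
Group by category; take MIN of the expression per group.
  Electronics: ids {1, 2, 5} → MIN(stock * price)=387
  Grocery: ids {4, 6, 7, 8} → MIN(stock * price)=57
  Sports: ids {3} → MIN(stock * price)=5074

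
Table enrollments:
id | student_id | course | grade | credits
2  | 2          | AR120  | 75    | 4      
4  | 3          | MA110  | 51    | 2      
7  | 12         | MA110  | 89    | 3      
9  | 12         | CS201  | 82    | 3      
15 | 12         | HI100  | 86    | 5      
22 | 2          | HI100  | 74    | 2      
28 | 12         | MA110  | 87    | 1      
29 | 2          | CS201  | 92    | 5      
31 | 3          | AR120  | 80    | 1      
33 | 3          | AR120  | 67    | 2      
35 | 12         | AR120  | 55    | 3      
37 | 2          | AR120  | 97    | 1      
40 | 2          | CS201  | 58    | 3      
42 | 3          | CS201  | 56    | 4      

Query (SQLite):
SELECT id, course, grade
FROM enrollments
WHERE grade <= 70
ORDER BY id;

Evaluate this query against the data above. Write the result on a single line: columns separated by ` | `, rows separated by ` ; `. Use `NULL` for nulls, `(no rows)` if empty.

4 | MA110 | 51 ; 33 | AR120 | 67 ; 35 | AR120 | 55 ; 40 | CS201 | 58 ; 42 | CS201 | 56

grade <= 70: ids {4, 33, 35, 40, 42}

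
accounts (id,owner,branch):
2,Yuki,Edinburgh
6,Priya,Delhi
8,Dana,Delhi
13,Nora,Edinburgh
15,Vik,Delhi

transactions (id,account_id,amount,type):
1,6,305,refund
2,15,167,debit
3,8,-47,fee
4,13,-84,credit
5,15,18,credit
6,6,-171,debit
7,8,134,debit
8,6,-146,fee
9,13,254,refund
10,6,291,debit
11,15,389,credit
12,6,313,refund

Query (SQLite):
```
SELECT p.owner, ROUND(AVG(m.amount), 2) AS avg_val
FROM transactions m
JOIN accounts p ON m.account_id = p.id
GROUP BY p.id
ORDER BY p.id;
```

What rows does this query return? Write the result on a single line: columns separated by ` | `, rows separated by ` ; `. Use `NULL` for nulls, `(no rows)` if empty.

Priya | 118.4 ; Dana | 43.5 ; Nora | 85 ; Vik | 191.33

Join each transactions row to its accounts via account_id.
Group joined rows by accounts.id; compute ROUND(AVG(m.amount), 2) per group.
  6: ids {1, 6, 8, 10, 12} → ROUND(AVG(m.amount), 2)=118.4
  8: ids {3, 7} → ROUND(AVG(m.amount), 2)=43.5
  13: ids {4, 9} → ROUND(AVG(m.amount), 2)=85
  15: ids {2, 5, 11} → ROUND(AVG(m.amount), 2)=191.33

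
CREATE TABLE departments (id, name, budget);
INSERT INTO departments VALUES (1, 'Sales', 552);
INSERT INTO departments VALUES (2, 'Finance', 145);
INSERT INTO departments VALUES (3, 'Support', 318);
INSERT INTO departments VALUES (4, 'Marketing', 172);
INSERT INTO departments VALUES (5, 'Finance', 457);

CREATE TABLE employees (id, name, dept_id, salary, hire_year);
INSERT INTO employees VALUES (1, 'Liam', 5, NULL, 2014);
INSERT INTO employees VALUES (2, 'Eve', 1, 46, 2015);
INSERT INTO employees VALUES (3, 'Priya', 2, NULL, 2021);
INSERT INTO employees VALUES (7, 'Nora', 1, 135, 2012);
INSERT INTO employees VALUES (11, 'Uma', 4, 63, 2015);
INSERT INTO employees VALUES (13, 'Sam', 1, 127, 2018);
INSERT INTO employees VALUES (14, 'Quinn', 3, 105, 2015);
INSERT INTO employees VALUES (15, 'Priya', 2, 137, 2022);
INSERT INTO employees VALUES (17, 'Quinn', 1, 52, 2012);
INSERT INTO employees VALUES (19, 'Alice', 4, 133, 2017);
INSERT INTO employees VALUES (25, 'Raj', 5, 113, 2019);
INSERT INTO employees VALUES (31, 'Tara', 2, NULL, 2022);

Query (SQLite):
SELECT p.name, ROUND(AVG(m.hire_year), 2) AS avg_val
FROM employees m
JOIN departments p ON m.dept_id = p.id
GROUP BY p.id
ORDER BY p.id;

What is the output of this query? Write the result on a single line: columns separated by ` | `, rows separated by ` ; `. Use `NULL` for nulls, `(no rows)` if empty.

Join each employees row to its departments via dept_id.
Group joined rows by departments.id; compute ROUND(AVG(m.hire_year), 2) per group.
  1: ids {2, 7, 13, 17} → ROUND(AVG(m.hire_year), 2)=2014.25
  2: ids {3, 15, 31} → ROUND(AVG(m.hire_year), 2)=2021.67
  3: ids {14} → ROUND(AVG(m.hire_year), 2)=2015
  4: ids {11, 19} → ROUND(AVG(m.hire_year), 2)=2016
  5: ids {1, 25} → ROUND(AVG(m.hire_year), 2)=2016.5

Sales | 2014.25 ; Finance | 2021.67 ; Support | 2015 ; Marketing | 2016 ; Finance | 2016.5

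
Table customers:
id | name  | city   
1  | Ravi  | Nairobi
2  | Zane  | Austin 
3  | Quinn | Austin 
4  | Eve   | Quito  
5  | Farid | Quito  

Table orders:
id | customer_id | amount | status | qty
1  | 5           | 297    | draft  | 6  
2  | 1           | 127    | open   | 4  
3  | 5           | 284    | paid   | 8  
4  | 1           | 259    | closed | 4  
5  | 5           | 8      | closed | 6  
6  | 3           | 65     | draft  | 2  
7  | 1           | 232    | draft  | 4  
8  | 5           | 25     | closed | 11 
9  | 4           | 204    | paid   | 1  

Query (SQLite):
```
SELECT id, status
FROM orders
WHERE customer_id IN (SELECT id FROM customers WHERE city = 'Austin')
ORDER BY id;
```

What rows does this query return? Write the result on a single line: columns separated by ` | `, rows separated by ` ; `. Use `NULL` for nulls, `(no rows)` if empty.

6 | draft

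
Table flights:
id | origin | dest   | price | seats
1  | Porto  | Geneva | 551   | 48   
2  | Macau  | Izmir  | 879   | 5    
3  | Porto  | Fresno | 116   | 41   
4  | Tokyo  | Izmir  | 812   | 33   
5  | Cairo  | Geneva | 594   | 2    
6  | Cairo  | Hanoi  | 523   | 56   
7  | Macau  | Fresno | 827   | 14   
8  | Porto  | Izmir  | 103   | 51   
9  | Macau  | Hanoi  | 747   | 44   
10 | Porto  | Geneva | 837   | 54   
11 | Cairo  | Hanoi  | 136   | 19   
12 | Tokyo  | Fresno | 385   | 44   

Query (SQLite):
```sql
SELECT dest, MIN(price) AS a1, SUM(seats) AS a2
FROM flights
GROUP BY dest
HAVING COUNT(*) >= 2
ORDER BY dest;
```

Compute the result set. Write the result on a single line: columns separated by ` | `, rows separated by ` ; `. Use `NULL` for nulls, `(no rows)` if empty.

Fresno | 116 | 99 ; Geneva | 551 | 104 ; Hanoi | 136 | 119 ; Izmir | 103 | 89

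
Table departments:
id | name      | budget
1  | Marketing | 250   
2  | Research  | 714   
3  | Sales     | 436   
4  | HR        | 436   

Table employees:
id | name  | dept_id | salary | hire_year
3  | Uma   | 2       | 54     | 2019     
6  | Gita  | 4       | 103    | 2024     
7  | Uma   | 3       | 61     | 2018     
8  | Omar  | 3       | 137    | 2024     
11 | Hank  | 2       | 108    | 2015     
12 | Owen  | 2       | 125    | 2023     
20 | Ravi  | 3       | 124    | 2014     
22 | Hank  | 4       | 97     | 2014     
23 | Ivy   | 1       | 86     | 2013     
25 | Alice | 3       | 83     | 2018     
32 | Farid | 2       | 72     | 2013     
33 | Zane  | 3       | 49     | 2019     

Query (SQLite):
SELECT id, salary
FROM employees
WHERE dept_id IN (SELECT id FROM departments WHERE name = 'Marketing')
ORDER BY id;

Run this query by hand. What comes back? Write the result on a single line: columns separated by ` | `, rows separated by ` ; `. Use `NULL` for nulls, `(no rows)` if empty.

Inner query: departments.id where name = 'Marketing'.
Outer: keep employees rows whose dept_id is in that set.
Inner query → {1}

23 | 86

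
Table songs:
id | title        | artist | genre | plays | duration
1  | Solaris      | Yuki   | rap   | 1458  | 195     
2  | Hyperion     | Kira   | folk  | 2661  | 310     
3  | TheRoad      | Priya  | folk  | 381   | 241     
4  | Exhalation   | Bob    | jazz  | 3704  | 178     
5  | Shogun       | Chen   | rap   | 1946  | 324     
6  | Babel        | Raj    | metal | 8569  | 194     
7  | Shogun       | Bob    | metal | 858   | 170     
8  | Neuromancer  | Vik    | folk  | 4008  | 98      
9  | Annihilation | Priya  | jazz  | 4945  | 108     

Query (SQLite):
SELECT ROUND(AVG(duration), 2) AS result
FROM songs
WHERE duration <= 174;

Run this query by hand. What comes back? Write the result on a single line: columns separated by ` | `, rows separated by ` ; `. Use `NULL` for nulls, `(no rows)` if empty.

Rows where duration <= 174 → duration values: [170, 98, 108].
AVG = 376 / 3 (rounded to 2 dp).

125.33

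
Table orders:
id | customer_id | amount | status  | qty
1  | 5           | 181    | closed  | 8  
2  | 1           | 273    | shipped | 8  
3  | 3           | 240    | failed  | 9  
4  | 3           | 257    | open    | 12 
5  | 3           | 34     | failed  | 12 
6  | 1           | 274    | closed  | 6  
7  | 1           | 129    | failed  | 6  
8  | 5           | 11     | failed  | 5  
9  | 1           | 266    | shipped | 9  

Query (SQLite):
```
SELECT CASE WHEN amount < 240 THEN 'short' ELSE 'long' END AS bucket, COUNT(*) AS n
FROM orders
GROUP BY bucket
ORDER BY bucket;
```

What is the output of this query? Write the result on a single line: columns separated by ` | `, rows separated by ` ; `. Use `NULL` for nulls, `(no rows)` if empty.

long | 5 ; short | 4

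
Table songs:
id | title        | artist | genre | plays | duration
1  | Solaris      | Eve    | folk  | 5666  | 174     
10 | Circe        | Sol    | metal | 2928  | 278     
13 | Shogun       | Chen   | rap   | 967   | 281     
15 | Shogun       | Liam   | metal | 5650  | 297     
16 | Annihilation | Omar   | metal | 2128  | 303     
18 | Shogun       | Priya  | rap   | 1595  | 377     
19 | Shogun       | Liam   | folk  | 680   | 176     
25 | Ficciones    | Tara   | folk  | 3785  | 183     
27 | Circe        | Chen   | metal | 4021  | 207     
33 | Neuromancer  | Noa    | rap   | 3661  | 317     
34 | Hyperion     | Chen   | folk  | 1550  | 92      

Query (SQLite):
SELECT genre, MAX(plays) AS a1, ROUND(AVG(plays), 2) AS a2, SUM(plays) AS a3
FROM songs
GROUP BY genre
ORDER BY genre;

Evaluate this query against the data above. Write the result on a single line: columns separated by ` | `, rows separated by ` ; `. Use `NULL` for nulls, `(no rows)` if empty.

Group songs by genre.
Per group compute: MAX(plays), ROUND(AVG(plays), 2), SUM(plays).
  folk: ids {1, 19, 25, 34} → MAX(plays)=5666, ROUND(AVG(plays), 2)=2920.25, SUM(plays)=11681
  metal: ids {10, 15, 16, 27} → MAX(plays)=5650, ROUND(AVG(plays), 2)=3681.75, SUM(plays)=14727
  rap: ids {13, 18, 33} → MAX(plays)=3661, ROUND(AVG(plays), 2)=2074.33, SUM(plays)=6223

folk | 5666 | 2920.25 | 11681 ; metal | 5650 | 3681.75 | 14727 ; rap | 3661 | 2074.33 | 6223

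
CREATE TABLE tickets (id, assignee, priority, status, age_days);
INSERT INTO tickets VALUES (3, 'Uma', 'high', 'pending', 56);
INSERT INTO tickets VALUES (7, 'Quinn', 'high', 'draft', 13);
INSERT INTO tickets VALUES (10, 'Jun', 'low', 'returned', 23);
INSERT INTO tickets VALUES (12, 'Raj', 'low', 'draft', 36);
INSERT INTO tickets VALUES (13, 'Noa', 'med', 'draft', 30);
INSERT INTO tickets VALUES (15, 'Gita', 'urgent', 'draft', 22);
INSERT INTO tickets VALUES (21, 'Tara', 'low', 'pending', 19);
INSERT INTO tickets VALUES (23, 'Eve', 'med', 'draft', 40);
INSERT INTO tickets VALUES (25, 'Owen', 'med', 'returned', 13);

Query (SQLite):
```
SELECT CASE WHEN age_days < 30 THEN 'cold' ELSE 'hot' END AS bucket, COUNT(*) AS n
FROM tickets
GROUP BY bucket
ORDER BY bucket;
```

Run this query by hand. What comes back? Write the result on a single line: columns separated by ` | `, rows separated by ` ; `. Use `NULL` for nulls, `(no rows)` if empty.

cold | 5 ; hot | 4

Bucket rows by age_days < 30 → 'cold' else 'hot'; count each bucket.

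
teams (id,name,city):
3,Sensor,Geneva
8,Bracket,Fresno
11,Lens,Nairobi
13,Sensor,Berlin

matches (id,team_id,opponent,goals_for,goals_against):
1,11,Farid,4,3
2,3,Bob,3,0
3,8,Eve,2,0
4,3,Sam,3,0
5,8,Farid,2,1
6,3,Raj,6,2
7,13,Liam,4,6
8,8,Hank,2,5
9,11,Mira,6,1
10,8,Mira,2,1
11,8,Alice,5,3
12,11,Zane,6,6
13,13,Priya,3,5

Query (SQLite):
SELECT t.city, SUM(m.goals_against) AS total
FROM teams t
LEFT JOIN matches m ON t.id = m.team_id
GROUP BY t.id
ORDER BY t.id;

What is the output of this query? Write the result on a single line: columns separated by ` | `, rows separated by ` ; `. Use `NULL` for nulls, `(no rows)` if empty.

LEFT JOIN keeps every teams row; unmatched ones get NULL for matches columns.
Group by teams.id and compute SUM(m.goals_against). SUM over an all-NULL group is NULL.
  3: ids {2, 4, 6} → SUM(m.goals_against)=2
  8: ids {3, 5, 8, 10, 11} → SUM(m.goals_against)=10
  11: ids {1, 9, 12} → SUM(m.goals_against)=10
  13: ids {7, 13} → SUM(m.goals_against)=11

Geneva | 2 ; Fresno | 10 ; Nairobi | 10 ; Berlin | 11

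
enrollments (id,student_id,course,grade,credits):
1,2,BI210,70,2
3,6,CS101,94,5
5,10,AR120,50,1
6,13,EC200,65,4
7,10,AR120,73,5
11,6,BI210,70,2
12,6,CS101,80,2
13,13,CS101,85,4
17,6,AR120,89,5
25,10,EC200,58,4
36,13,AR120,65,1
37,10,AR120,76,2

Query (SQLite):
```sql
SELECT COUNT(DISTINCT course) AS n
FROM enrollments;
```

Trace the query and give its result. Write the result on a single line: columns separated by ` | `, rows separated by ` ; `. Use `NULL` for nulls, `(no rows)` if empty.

4

Count distinct non-NULL course values.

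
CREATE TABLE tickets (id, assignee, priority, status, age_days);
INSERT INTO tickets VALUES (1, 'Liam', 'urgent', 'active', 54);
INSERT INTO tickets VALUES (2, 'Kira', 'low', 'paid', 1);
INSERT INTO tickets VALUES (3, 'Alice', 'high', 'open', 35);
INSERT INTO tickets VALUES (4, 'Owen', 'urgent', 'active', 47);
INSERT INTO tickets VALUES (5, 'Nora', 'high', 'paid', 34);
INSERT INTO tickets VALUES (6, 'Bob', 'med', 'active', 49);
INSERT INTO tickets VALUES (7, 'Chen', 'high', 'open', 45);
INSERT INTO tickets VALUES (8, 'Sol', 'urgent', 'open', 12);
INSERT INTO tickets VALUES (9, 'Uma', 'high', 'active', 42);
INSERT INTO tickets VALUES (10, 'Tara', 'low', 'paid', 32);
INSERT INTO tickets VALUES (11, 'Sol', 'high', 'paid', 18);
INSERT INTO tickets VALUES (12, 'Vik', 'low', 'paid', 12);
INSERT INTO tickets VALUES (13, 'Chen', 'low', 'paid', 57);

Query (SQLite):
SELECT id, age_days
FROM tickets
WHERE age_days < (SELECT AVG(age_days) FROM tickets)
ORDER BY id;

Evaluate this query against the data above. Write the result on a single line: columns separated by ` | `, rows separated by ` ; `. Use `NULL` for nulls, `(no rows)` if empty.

2 | 1 ; 8 | 12 ; 10 | 32 ; 11 | 18 ; 12 | 12

Scalar subquery: AVG(age_days) over all tickets rows = 33.692308 (≈; comparison uses full precision).
Keep rows where age_days < that value.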